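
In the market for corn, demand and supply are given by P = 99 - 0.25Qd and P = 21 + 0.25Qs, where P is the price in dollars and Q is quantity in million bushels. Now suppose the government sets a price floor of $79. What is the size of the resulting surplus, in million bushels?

152

Rearranging demand gives Qd = 396 - 4P; rearranging supply gives Qs = 4P - 84. Setting quantity demanded equal to quantity supplied, 396 - 4P = 4P - 84, gives P* = 60 and Q* = 156.
Since 79 > 60, the floor is binding.
At P = 79: Qd = 396 - 4·79 = 80 and Qs = 4·79 - 84 = 232.
Surplus = Qs - Qd = 232 - 80 = 152.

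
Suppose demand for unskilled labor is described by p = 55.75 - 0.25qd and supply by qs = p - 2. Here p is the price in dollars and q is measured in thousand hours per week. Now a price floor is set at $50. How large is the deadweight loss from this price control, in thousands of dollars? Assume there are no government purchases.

250

Rearranging demand gives qd = 223 - 4p. Without the control the market clears where 223 - 4p = p - 2, i.e. p* = 45 and q* = 43.
Because the floor (50) lies above the market-clearing price, it is binding.
At p = 50: qd = 223 - 4·50 = 23 and qs = 50 - 2 = 48.
Quantity traded falls to 23. At q = 23 the demand price is (223 - 23)/4 = 50 and the supply price is 2 + 23 = 25.
Deadweight loss = ½ · (50 - 25) · (43 - 23) = ½ · 25 · 20 = 250.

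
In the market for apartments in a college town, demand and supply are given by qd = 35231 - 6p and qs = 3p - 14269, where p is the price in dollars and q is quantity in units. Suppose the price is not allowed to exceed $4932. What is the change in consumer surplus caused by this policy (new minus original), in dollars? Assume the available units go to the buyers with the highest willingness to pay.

57368

Without the control the market clears where 35231 - 6p = 3p - 14269, i.e. p* = 5500 and q* = 2231.
Since 4932 < 5500, the ceiling is binding.
At p = 4932: qd = 35231 - 6·4932 = 5639 and qs = 3·4932 - 14269 = 527.
Consumer surplus without the control is ½ · (35231/6 - 5500) · 2231 = 4977361/12.
With the ceiling, 527 units are sold at 4932 (assume they go to the highest-value buyers). The demand price at q = 527 is 5784, so CS = ½ · [(35231/6 - 4932) + (5784 - 4932)] · 527 = 5665777/12.
Change in consumer surplus = 5665777/12 - 4977361/12 = 57368.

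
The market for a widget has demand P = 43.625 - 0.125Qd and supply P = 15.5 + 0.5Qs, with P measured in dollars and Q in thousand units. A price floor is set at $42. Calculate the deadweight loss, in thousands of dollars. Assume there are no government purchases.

320

Rearranging demand gives Qd = 349 - 8P; rearranging supply gives Qs = 2P - 31. Equilibrium: 349 - 8P = 2P - 31, so 380 = 10P and P* = 38, Q* = 45.
Because the floor (42) lies above the market-clearing price, it is binding.
At P = 42: Qd = 349 - 8·42 = 13 and Qs = 2·42 - 31 = 53.
Quantity traded falls to 13. At Q = 13 the demand price is (349 - 13)/8 = 42 and the supply price is (31 + 13)/2 = 22.
Deadweight loss = ½ · (42 - 22) · (45 - 13) = ½ · 20 · 32 = 320.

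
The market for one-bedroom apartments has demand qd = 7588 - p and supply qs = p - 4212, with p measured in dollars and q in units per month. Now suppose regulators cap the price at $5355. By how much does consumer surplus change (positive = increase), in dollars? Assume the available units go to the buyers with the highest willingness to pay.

Setting quantity demanded equal to quantity supplied, 7588 - p = p - 4212, gives p* = 5900 and q* = 1688.
Because the ceiling (5355) lies below the market-clearing price, it is binding.
At p = 5355: qd = 7588 - 5355 = 2233 and qs = 5355 - 4212 = 1143.
Consumer surplus without the control is ½ · (7588 - 5900) · 1688 = 1424672.
With the ceiling, 1143 units are sold at 5355 (assume they go to the highest-value buyers). The demand price at q = 1143 is 6445, so CS = ½ · [(7588 - 5355) + (6445 - 5355)] · 1143 = 1899094.5.
Change in consumer surplus = 1899094.5 - 1424672 = 474422.5.

474422.5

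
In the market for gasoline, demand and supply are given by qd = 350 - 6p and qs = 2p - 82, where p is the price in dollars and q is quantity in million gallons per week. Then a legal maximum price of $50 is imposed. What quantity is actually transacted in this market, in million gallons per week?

18

Without the control the market clears where 350 - 6p = 2p - 82, i.e. p* = 54 and q* = 26.
Since 50 < 54, the ceiling is binding.
At p = 50: qd = 350 - 6·50 = 50 and qs = 2·50 - 82 = 18.
The quantity actually transacted is the short side, supply: 18.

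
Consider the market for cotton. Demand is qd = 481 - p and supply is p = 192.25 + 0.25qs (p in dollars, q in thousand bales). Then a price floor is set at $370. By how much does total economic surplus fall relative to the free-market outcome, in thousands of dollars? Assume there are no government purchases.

Rearranging supply gives qs = 4p - 769. In a free market, 481 - p = 4p - 769 gives the equilibrium p* = 250, q* = 231.
The floor of 370 is above the equilibrium price 250, so it binds.
At p = 370: qd = 481 - 370 = 111 and qs = 4·370 - 769 = 711.
Quantity traded falls to 111. At q = 111 the demand price is 481 - 111 = 370 and the supply price is (769 + 111)/4 = 220.
Deadweight loss = ½ · (370 - 220) · (231 - 111) = ½ · 150 · 120 = 9000.

9000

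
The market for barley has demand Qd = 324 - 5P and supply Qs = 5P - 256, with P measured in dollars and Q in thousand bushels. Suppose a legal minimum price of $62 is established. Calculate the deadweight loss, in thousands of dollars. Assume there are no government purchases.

80

Equilibrium: 324 - 5P = 5P - 256, so 580 = 10P and P* = 58, Q* = 34.
Because the floor (62) lies above the market-clearing price, it is binding.
At P = 62: Qd = 324 - 5·62 = 14 and Qs = 5·62 - 256 = 54.
Quantity traded falls to 14. At Q = 14 the demand price is (324 - 14)/5 = 62 and the supply price is (256 + 14)/5 = 54.
Deadweight loss = ½ · (62 - 54) · (34 - 14) = ½ · 8 · 20 = 80.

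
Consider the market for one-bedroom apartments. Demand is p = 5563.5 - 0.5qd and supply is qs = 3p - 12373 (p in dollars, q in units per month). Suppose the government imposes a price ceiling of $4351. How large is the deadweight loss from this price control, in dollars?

456753.75

Rearranging demand gives qd = 11127 - 2p. Setting quantity demanded equal to quantity supplied, 11127 - 2p = 3p - 12373, gives p* = 4700 and q* = 1727.
The ceiling of 4351 is below the equilibrium price 4700, so it binds.
At p = 4351: qd = 11127 - 2·4351 = 2425 and qs = 3·4351 - 12373 = 680.
Quantity traded falls to 680. At q = 680 the demand price is (11127 - 680)/2 = 5223.5 and the supply price is (12373 + 680)/3 = 4351.
Deadweight loss = ½ · (5223.5 - 4351) · (1727 - 680) = ½ · 872.5 · 1047 = 456753.75.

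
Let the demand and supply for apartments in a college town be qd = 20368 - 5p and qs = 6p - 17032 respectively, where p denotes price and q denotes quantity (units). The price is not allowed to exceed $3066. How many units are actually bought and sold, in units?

1364

In a free market, 20368 - 5p = 6p - 17032 gives the equilibrium p* = 3400, q* = 3368.
The ceiling of 3066 is below the equilibrium price 3400, so it binds.
At p = 3066: qd = 20368 - 5·3066 = 5038 and qs = 6·3066 - 17032 = 1364.
The quantity actually transacted is the short side, supply: 1364.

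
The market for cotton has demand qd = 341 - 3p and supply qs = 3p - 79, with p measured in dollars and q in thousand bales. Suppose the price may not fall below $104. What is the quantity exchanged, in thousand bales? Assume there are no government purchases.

29

Without the control the market clears where 341 - 3p = 3p - 79, i.e. p* = 70 and q* = 131.
The floor of 104 is above the equilibrium price 70, so it binds.
At p = 104: qd = 341 - 3·104 = 29 and qs = 3·104 - 79 = 233.
The quantity actually transacted is the short side, demand: 29.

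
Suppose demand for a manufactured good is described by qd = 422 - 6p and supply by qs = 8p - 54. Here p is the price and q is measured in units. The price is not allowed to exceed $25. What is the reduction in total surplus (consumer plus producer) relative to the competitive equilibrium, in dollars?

756

In a free market, 422 - 6p = 8p - 54 gives the equilibrium p* = 34, q* = 218.
The ceiling of 25 is below the equilibrium price 34, so it binds.
At p = 25: qd = 422 - 6·25 = 272 and qs = 8·25 - 54 = 146.
Quantity traded falls to 146. At q = 146 the demand price is (422 - 146)/6 = 46 and the supply price is (54 + 146)/8 = 25.
Deadweight loss = ½ · (46 - 25) · (218 - 146) = ½ · 21 · 72 = 756.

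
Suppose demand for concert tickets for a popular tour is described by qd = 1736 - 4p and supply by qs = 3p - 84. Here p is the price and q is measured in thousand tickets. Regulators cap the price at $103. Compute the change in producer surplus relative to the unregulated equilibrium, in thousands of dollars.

-72298.5

In a free market, 1736 - 4p = 3p - 84 gives the equilibrium p* = 260, q* = 696.
The ceiling of 103 is below the equilibrium price 260, so it binds.
At p = 103: qd = 1736 - 4·103 = 1324 and qs = 3·103 - 84 = 225.
Producer surplus without the control is ½ · (260 - 28) · 696 = 80736.
With the ceiling, producers sell 225 units at 103, so PS = ½ · (103 - 28) · 225 = 8437.5.
Change in producer surplus = 8437.5 - 80736 = -72298.5.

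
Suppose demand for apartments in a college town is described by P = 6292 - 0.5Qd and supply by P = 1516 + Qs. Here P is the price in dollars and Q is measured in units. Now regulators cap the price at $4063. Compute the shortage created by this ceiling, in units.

Rearranging demand gives Qd = 12584 - 2P; rearranging supply gives Qs = P - 1516. Without the control the market clears where 12584 - 2P = P - 1516, i.e. P* = 4700 and Q* = 3184.
Since 4063 < 4700, the ceiling is binding.
At P = 4063: Qd = 12584 - 2·4063 = 4458 and Qs = 4063 - 1516 = 2547.
Shortage = Qd - Qs = 4458 - 2547 = 1911.

1911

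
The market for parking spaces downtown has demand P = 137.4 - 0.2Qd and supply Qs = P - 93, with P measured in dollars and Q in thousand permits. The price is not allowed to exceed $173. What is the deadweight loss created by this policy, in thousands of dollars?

Rearranging demand gives Qd = 687 - 5P. Setting quantity demanded equal to quantity supplied, 687 - 5P = P - 93, gives P* = 130 and Q* = 37.
The ceiling of 173 is above the equilibrium price 130, so it is not binding; the market clears at P* = 130, Q* = 37.
Since the control does not bind, no trades are prevented and deadweight loss is zero.

0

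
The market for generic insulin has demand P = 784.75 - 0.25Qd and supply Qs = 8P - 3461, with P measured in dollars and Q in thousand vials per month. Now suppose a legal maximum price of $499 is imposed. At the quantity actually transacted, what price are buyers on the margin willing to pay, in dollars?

652

Rearranging demand gives Qd = 3139 - 4P. Setting quantity demanded equal to quantity supplied, 3139 - 4P = 8P - 3461, gives P* = 550 and Q* = 939.
Since 499 < 550, the ceiling is binding.
At P = 499: Qd = 3139 - 4·499 = 1143 and Qs = 8·499 - 3461 = 531.
Only 531 units reach the market. On the demand curve, the marginal buyer's willingness to pay at Q = 531 is (3139 - 531)/4 = 652.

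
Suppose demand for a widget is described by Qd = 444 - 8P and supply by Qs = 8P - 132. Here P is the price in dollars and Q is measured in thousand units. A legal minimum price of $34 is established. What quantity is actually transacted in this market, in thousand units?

In a free market, 444 - 8P = 8P - 132 gives the equilibrium P* = 36, Q* = 156.
Since 34 is below P* = 36, the floor does not bind and the free-market outcome prevails.

156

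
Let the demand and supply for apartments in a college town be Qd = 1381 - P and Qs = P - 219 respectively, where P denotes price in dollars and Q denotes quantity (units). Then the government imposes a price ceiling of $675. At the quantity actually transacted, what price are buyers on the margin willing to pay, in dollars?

Equilibrium: 1381 - P = P - 219, so 1600 = 2P and P* = 800, Q* = 581.
Because the ceiling (675) lies below the market-clearing price, it is binding.
At P = 675: Qd = 1381 - 675 = 706 and Qs = 675 - 219 = 456.
Only 456 units reach the market. On the demand curve, the marginal buyer's willingness to pay at Q = 456 is (1381 - 456) = 925.

925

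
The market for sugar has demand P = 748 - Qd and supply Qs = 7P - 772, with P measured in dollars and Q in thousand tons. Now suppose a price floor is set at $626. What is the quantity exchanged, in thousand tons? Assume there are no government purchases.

122

Rearranging demand gives Qd = 748 - P. Setting quantity demanded equal to quantity supplied, 748 - P = 7P - 772, gives P* = 190 and Q* = 558.
Since 626 > 190, the floor is binding.
At P = 626: Qd = 748 - 626 = 122 and Qs = 7·626 - 772 = 3610.
The quantity actually transacted is the short side, demand: 122.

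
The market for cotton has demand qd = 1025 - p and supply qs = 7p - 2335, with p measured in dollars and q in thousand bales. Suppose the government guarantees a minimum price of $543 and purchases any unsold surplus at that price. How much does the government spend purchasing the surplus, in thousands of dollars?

534312

Without the control the market clears where 1025 - p = 7p - 2335, i.e. p* = 420 and q* = 605.
Since 543 > 420, the floor is binding.
At p = 543: qd = 1025 - 543 = 482 and qs = 7·543 - 2335 = 1466.
Surplus = qs - qd = 984.
Government expenditure = surplus × support price = 984 × 543 = 534312.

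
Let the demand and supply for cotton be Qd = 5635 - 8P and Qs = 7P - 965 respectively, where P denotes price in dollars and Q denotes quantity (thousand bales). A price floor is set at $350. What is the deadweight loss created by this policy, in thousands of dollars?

Equilibrium: 5635 - 8P = 7P - 965, so 6600 = 15P and P* = 440, Q* = 2115.
Since 350 is below P* = 440, the floor does not bind and the free-market outcome prevails.
Since the control does not bind, no trades are prevented and deadweight loss is zero.

0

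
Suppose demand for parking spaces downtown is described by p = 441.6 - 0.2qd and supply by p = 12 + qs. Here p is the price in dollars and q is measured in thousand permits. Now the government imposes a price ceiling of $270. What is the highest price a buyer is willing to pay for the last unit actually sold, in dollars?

Rearranging demand gives qd = 2208 - 5p; rearranging supply gives qs = p - 12. Setting quantity demanded equal to quantity supplied, 2208 - 5p = p - 12, gives p* = 370 and q* = 358.
The ceiling of 270 is below the equilibrium price 370, so it binds.
At p = 270: qd = 2208 - 5·270 = 858 and qs = 270 - 12 = 258.
Only 258 units reach the market. On the demand curve, the marginal buyer's willingness to pay at q = 258 is (2208 - 258)/5 = 390.

390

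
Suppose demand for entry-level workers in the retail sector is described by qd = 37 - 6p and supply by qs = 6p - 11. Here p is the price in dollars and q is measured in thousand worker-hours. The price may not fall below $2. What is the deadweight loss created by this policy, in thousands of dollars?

Without the control the market clears where 37 - 6p = 6p - 11, i.e. p* = 4 and q* = 13.
Since 2 is below p* = 4, the floor does not bind and the free-market outcome prevails.
Since the control does not bind, no trades are prevented and deadweight loss is zero.

0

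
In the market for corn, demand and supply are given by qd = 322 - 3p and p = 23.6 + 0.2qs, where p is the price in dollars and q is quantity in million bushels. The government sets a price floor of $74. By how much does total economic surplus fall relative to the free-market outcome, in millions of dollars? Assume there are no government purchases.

866.4

Rearranging supply gives qs = 5p - 118. In a free market, 322 - 3p = 5p - 118 gives the equilibrium p* = 55, q* = 157.
Because the floor (74) lies above the market-clearing price, it is binding.
At p = 74: qd = 322 - 3·74 = 100 and qs = 5·74 - 118 = 252.
Quantity traded falls to 100. At q = 100 the demand price is (322 - 100)/3 = 74 and the supply price is (118 + 100)/5 = 43.6.
Deadweight loss = ½ · (74 - 43.6) · (157 - 100) = ½ · 30.4 · 57 = 866.4.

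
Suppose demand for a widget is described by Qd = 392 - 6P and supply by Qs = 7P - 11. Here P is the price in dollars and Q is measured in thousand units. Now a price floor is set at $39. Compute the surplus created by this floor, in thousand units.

Setting quantity demanded equal to quantity supplied, 392 - 6P = 7P - 11, gives P* = 31 and Q* = 206.
The floor of 39 is above the equilibrium price 31, so it binds.
At P = 39: Qd = 392 - 6·39 = 158 and Qs = 7·39 - 11 = 262.
Surplus = Qs - Qd = 262 - 158 = 104.

104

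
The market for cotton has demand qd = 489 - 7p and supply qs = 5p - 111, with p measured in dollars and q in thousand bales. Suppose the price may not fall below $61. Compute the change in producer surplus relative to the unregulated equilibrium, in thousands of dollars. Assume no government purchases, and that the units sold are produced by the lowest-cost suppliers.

89.1

In a free market, 489 - 7p = 5p - 111 gives the equilibrium p* = 50, q* = 139.
The floor of 61 is above the equilibrium price 50, so it binds.
At p = 61: qd = 489 - 7·61 = 62 and qs = 5·61 - 111 = 194.
Producer surplus without the control is ½ · (50 - 22.2) · 139 = 1932.1.
With the floor, 62 units are sold at 61. The supply price at q = 62 is 34.6, so PS = ½ · [(61 - 22.2) + (61 - 34.6)] · 62 = 2021.2.
Change in producer surplus = 2021.2 - 1932.1 = 89.1.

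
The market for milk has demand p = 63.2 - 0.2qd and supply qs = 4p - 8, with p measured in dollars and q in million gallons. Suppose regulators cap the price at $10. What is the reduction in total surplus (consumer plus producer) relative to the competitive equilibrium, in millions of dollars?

2433.6

Rearranging demand gives qd = 316 - 5p. Setting quantity demanded equal to quantity supplied, 316 - 5p = 4p - 8, gives p* = 36 and q* = 136.
The ceiling of 10 is below the equilibrium price 36, so it binds.
At p = 10: qd = 316 - 5·10 = 266 and qs = 4·10 - 8 = 32.
Quantity traded falls to 32. At q = 32 the demand price is (316 - 32)/5 = 56.8 and the supply price is (8 + 32)/4 = 10.
Deadweight loss = ½ · (56.8 - 10) · (136 - 32) = ½ · 46.8 · 104 = 2433.6.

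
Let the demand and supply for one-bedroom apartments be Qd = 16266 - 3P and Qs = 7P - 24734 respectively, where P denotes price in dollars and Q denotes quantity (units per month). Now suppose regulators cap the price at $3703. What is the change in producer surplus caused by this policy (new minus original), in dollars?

-1022870.5

In a free market, 16266 - 3P = 7P - 24734 gives the equilibrium P* = 4100, Q* = 3966.
The ceiling of 3703 is below the equilibrium price 4100, so it binds.
At P = 3703: Qd = 16266 - 3·3703 = 5157 and Qs = 7·3703 - 24734 = 1187.
Producer surplus without the control is ½ · (4100 - 24734/7) · 3966 = 7864578/7.
With the ceiling, producers sell 1187 units at 3703, so PS = ½ · (3703 - 24734/7) · 1187 = 1408969/14.
Change in producer surplus = 1408969/14 - 7864578/7 = -1022870.5.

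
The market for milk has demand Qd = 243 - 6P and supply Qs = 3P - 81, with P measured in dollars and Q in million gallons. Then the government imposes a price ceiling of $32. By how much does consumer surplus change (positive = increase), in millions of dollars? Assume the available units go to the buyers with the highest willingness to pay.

Setting quantity demanded equal to quantity supplied, 243 - 6P = 3P - 81, gives P* = 36 and Q* = 27.
Since 32 < 36, the ceiling is binding.
At P = 32: Qd = 243 - 6·32 = 51 and Qs = 3·32 - 81 = 15.
Consumer surplus without the control is ½ · (40.5 - 36) · 27 = 60.75.
With the ceiling, 15 units are sold at 32 (assume they go to the highest-value buyers). The demand price at Q = 15 is 38, so CS = ½ · [(40.5 - 32) + (38 - 32)] · 15 = 108.75.
Change in consumer surplus = 108.75 - 60.75 = 48.

48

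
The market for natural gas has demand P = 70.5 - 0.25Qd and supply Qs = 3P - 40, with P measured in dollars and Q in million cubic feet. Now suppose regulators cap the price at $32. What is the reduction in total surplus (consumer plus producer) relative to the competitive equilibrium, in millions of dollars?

514.5

Rearranging demand gives Qd = 282 - 4P. In a free market, 282 - 4P = 3P - 40 gives the equilibrium P* = 46, Q* = 98.
Because the ceiling (32) lies below the market-clearing price, it is binding.
At P = 32: Qd = 282 - 4·32 = 154 and Qs = 3·32 - 40 = 56.
Quantity traded falls to 56. At Q = 56 the demand price is (282 - 56)/4 = 56.5 and the supply price is (40 + 56)/3 = 32.
Deadweight loss = ½ · (56.5 - 32) · (98 - 56) = ½ · 24.5 · 42 = 514.5.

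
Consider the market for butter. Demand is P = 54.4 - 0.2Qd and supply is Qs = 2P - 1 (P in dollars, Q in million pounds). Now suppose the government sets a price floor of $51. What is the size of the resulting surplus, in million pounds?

84

Rearranging demand gives Qd = 272 - 5P. Equilibrium: 272 - 5P = 2P - 1, so 273 = 7P and P* = 39, Q* = 77.
Since 51 > 39, the floor is binding.
At P = 51: Qd = 272 - 5·51 = 17 and Qs = 2·51 - 1 = 101.
Surplus = Qs - Qd = 101 - 17 = 84.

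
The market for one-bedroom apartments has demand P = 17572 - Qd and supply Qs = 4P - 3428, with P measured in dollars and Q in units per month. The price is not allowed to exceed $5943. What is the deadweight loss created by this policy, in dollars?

0

Rearranging demand gives Qd = 17572 - P. Equilibrium: 17572 - P = 4P - 3428, so 21000 = 5P and P* = 4200, Q* = 13372.
The ceiling of 5943 is above the equilibrium price 4200, so it is not binding; the market clears at P* = 4200, Q* = 13372.
Since the control does not bind, no trades are prevented and deadweight loss is zero.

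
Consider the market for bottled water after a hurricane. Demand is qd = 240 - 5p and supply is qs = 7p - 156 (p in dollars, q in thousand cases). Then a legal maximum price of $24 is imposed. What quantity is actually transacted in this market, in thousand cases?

12

In a free market, 240 - 5p = 7p - 156 gives the equilibrium p* = 33, q* = 75.
The ceiling of 24 is below the equilibrium price 33, so it binds.
At p = 24: qd = 240 - 5·24 = 120 and qs = 7·24 - 156 = 12.
The quantity actually transacted is the short side, supply: 12.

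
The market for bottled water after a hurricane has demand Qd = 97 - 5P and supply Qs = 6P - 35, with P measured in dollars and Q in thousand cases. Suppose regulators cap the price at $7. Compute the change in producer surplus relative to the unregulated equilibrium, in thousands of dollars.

-110

Equilibrium: 97 - 5P = 6P - 35, so 132 = 11P and P* = 12, Q* = 37.
Since 7 < 12, the ceiling is binding.
At P = 7: Qd = 97 - 5·7 = 62 and Qs = 6·7 - 35 = 7.
Producer surplus without the control is ½ · (12 - 35/6) · 37 = 1369/12.
With the ceiling, producers sell 7 units at 7, so PS = ½ · (7 - 35/6) · 7 = 49/12.
Change in producer surplus = 49/12 - 1369/12 = -110.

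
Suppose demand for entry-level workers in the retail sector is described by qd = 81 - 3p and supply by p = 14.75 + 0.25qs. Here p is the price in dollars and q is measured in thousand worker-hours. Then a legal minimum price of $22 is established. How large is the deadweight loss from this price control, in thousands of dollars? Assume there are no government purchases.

10.5

Rearranging supply gives qs = 4p - 59. Setting quantity demanded equal to quantity supplied, 81 - 3p = 4p - 59, gives p* = 20 and q* = 21.
Because the floor (22) lies above the market-clearing price, it is binding.
At p = 22: qd = 81 - 3·22 = 15 and qs = 4·22 - 59 = 29.
Quantity traded falls to 15. At q = 15 the demand price is (81 - 15)/3 = 22 and the supply price is (59 + 15)/4 = 18.5.
Deadweight loss = ½ · (22 - 18.5) · (21 - 15) = ½ · 3.5 · 6 = 10.5.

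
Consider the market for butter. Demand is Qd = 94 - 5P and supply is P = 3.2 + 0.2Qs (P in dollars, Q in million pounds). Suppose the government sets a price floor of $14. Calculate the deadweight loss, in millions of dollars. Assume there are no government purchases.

Rearranging supply gives Qs = 5P - 16. Without the control the market clears where 94 - 5P = 5P - 16, i.e. P* = 11 and Q* = 39.
Since 14 > 11, the floor is binding.
At P = 14: Qd = 94 - 5·14 = 24 and Qs = 5·14 - 16 = 54.
Quantity traded falls to 24. At Q = 24 the demand price is (94 - 24)/5 = 14 and the supply price is (16 + 24)/5 = 8.
Deadweight loss = ½ · (14 - 8) · (39 - 24) = ½ · 6 · 15 = 45.

45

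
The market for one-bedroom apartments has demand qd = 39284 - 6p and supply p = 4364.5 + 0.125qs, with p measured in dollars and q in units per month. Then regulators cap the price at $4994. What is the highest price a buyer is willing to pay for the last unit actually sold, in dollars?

5708

Rearranging supply gives qs = 8p - 34916. Equilibrium: 39284 - 6p = 8p - 34916, so 74200 = 14p and p* = 5300, q* = 7484.
The ceiling of 4994 is below the equilibrium price 5300, so it binds.
At p = 4994: qd = 39284 - 6·4994 = 9320 and qs = 8·4994 - 34916 = 5036.
Only 5036 units reach the market. On the demand curve, the marginal buyer's willingness to pay at q = 5036 is (39284 - 5036)/6 = 5708.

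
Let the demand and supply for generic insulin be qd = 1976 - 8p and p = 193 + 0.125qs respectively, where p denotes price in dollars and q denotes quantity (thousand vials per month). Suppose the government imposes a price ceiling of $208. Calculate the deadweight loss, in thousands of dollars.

1152

Rearranging supply gives qs = 8p - 1544. In a free market, 1976 - 8p = 8p - 1544 gives the equilibrium p* = 220, q* = 216.
The ceiling of 208 is below the equilibrium price 220, so it binds.
At p = 208: qd = 1976 - 8·208 = 312 and qs = 8·208 - 1544 = 120.
Quantity traded falls to 120. At q = 120 the demand price is (1976 - 120)/8 = 232 and the supply price is (1544 + 120)/8 = 208.
Deadweight loss = ½ · (232 - 208) · (216 - 120) = ½ · 24 · 96 = 1152.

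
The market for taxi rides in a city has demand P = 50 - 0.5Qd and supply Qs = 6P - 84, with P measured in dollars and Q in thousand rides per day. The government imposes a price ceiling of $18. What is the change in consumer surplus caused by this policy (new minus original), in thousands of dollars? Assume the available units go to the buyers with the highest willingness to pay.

-105

Rearranging demand gives Qd = 100 - 2P. Setting quantity demanded equal to quantity supplied, 100 - 2P = 6P - 84, gives P* = 23 and Q* = 54.
Since 18 < 23, the ceiling is binding.
At P = 18: Qd = 100 - 2·18 = 64 and Qs = 6·18 - 84 = 24.
Consumer surplus without the control is ½ · (50 - 23) · 54 = 729.
With the ceiling, 24 units are sold at 18 (assume they go to the highest-value buyers). The demand price at Q = 24 is 38, so CS = ½ · [(50 - 18) + (38 - 18)] · 24 = 624.
Change in consumer surplus = 624 - 729 = -105.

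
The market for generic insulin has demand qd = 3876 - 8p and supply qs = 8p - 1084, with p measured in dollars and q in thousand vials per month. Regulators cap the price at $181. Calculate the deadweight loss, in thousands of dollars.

Equilibrium: 3876 - 8p = 8p - 1084, so 4960 = 16p and p* = 310, q* = 1396.
Because the ceiling (181) lies below the market-clearing price, it is binding.
At p = 181: qd = 3876 - 8·181 = 2428 and qs = 8·181 - 1084 = 364.
Quantity traded falls to 364. At q = 364 the demand price is (3876 - 364)/8 = 439 and the supply price is (1084 + 364)/8 = 181.
Deadweight loss = ½ · (439 - 181) · (1396 - 364) = ½ · 258 · 1032 = 133128.

133128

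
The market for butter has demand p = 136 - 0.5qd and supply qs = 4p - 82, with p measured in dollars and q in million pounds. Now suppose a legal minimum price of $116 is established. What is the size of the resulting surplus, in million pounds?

342

Rearranging demand gives qd = 272 - 2p. Equilibrium: 272 - 2p = 4p - 82, so 354 = 6p and p* = 59, q* = 154.
Because the floor (116) lies above the market-clearing price, it is binding.
At p = 116: qd = 272 - 2·116 = 40 and qs = 4·116 - 82 = 382.
Surplus = qs - qd = 382 - 40 = 342.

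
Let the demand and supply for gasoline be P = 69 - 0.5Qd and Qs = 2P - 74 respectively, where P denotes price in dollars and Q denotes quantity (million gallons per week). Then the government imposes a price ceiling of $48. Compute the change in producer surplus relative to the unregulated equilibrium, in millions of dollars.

-135

Rearranging demand gives Qd = 138 - 2P. Without the control the market clears where 138 - 2P = 2P - 74, i.e. P* = 53 and Q* = 32.
Because the ceiling (48) lies below the market-clearing price, it is binding.
At P = 48: Qd = 138 - 2·48 = 42 and Qs = 2·48 - 74 = 22.
Producer surplus without the control is ½ · (53 - 37) · 32 = 256.
With the ceiling, producers sell 22 units at 48, so PS = ½ · (48 - 37) · 22 = 121.
Change in producer surplus = 121 - 256 = -135.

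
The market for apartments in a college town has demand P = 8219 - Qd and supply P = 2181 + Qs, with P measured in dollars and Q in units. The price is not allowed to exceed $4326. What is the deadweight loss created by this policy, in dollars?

Rearranging demand gives Qd = 8219 - P; rearranging supply gives Qs = P - 2181. Equilibrium: 8219 - P = P - 2181, so 10400 = 2P and P* = 5200, Q* = 3019.
The ceiling of 4326 is below the equilibrium price 5200, so it binds.
At P = 4326: Qd = 8219 - 4326 = 3893 and Qs = 4326 - 2181 = 2145.
Quantity traded falls to 2145. At Q = 2145 the demand price is 8219 - 2145 = 6074 and the supply price is 2181 + 2145 = 4326.
Deadweight loss = ½ · (6074 - 4326) · (3019 - 2145) = ½ · 1748 · 874 = 763876.

763876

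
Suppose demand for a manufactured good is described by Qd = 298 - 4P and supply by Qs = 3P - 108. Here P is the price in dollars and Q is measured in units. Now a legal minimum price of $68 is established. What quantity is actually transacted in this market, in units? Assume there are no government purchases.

Without the control the market clears where 298 - 4P = 3P - 108, i.e. P* = 58 and Q* = 66.
Because the floor (68) lies above the market-clearing price, it is binding.
At P = 68: Qd = 298 - 4·68 = 26 and Qs = 3·68 - 108 = 96.
The quantity actually transacted is the short side, demand: 26.

26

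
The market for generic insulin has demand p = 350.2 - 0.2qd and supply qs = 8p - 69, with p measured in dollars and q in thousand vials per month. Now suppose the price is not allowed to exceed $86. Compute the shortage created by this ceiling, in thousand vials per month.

Rearranging demand gives qd = 1751 - 5p. Without the control the market clears where 1751 - 5p = 8p - 69, i.e. p* = 140 and q* = 1051.
Since 86 < 140, the ceiling is binding.
At p = 86: qd = 1751 - 5·86 = 1321 and qs = 8·86 - 69 = 619.
Shortage = qd - qs = 1321 - 619 = 702.

702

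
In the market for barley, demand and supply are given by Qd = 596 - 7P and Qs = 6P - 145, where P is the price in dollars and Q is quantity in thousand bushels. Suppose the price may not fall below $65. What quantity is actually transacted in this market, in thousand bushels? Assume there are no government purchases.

141

In a free market, 596 - 7P = 6P - 145 gives the equilibrium P* = 57, Q* = 197.
The floor of 65 is above the equilibrium price 57, so it binds.
At P = 65: Qd = 596 - 7·65 = 141 and Qs = 6·65 - 145 = 245.
The quantity actually transacted is the short side, demand: 141.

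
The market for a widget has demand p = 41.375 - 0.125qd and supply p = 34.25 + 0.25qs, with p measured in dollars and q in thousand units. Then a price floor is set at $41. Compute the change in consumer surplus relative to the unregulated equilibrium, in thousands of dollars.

Rearranging demand gives qd = 331 - 8p; rearranging supply gives qs = 4p - 137. Setting quantity demanded equal to quantity supplied, 331 - 8p = 4p - 137, gives p* = 39 and q* = 19.
Because the floor (41) lies above the market-clearing price, it is binding.
At p = 41: qd = 331 - 8·41 = 3 and qs = 4·41 - 137 = 27.
Consumer surplus without the control is ½ · (41.375 - 39) · 19 = 22.5625.
With the floor, consumers buy 3 units at 41, so CS = ½ · (41.375 - 41) · 3 = 0.5625.
Change in consumer surplus = 0.5625 - 22.5625 = -22.

-22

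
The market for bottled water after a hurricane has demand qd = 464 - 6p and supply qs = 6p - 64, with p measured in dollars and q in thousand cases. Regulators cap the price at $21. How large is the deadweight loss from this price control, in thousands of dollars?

3174

Equilibrium: 464 - 6p = 6p - 64, so 528 = 12p and p* = 44, q* = 200.
The ceiling of 21 is below the equilibrium price 44, so it binds.
At p = 21: qd = 464 - 6·21 = 338 and qs = 6·21 - 64 = 62.
Quantity traded falls to 62. At q = 62 the demand price is (464 - 62)/6 = 67 and the supply price is (64 + 62)/6 = 21.
Deadweight loss = ½ · (67 - 21) · (200 - 62) = ½ · 46 · 138 = 3174.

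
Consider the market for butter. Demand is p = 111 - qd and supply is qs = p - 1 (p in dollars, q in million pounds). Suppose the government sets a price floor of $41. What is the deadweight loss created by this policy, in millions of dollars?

Rearranging demand gives qd = 111 - p. Without the control the market clears where 111 - p = p - 1, i.e. p* = 56 and q* = 55.
The floor of 41 is below the equilibrium price 56, so it is not binding; the market clears at p* = 56, q* = 55.
Since the control does not bind, no trades are prevented and deadweight loss is zero.

0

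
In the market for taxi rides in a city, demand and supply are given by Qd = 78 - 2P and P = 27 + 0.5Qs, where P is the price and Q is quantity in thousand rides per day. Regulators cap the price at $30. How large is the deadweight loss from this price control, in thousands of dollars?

Rearranging supply gives Qs = 2P - 54. Without the control the market clears where 78 - 2P = 2P - 54, i.e. P* = 33 and Q* = 12.
Since 30 < 33, the ceiling is binding.
At P = 30: Qd = 78 - 2·30 = 18 and Qs = 2·30 - 54 = 6.
Quantity traded falls to 6. At Q = 6 the demand price is (78 - 6)/2 = 36 and the supply price is (54 + 6)/2 = 30.
Deadweight loss = ½ · (36 - 30) · (12 - 6) = ½ · 6 · 6 = 18.

18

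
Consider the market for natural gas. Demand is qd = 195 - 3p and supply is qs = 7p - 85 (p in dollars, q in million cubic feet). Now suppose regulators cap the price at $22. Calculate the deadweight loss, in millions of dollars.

In a free market, 195 - 3p = 7p - 85 gives the equilibrium p* = 28, q* = 111.
The ceiling of 22 is below the equilibrium price 28, so it binds.
At p = 22: qd = 195 - 3·22 = 129 and qs = 7·22 - 85 = 69.
Quantity traded falls to 69. At q = 69 the demand price is (195 - 69)/3 = 42 and the supply price is (85 + 69)/7 = 22.
Deadweight loss = ½ · (42 - 22) · (111 - 69) = ½ · 20 · 42 = 420.

420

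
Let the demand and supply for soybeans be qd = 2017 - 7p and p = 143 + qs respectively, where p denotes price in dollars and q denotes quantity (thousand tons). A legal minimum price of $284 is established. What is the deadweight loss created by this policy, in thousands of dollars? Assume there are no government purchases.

Rearranging supply gives qs = p - 143. Equilibrium: 2017 - 7p = p - 143, so 2160 = 8p and p* = 270, q* = 127.
The floor of 284 is above the equilibrium price 270, so it binds.
At p = 284: qd = 2017 - 7·284 = 29 and qs = 284 - 143 = 141.
Quantity traded falls to 29. At q = 29 the demand price is (2017 - 29)/7 = 284 and the supply price is 143 + 29 = 172.
Deadweight loss = ½ · (284 - 172) · (127 - 29) = ½ · 112 · 98 = 5488.

5488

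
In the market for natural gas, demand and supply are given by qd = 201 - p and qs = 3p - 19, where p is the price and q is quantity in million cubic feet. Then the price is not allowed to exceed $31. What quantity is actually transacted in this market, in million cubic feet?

74

Setting quantity demanded equal to quantity supplied, 201 - p = 3p - 19, gives p* = 55 and q* = 146.
Because the ceiling (31) lies below the market-clearing price, it is binding.
At p = 31: qd = 201 - 31 = 170 and qs = 3·31 - 19 = 74.
The quantity actually transacted is the short side, supply: 74.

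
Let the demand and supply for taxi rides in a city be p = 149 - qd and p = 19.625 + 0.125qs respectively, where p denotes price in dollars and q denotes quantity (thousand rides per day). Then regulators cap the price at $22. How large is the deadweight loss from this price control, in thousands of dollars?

5184

Rearranging demand gives qd = 149 - p; rearranging supply gives qs = 8p - 157. Without the control the market clears where 149 - p = 8p - 157, i.e. p* = 34 and q* = 115.
Since 22 < 34, the ceiling is binding.
At p = 22: qd = 149 - 22 = 127 and qs = 8·22 - 157 = 19.
Quantity traded falls to 19. At q = 19 the demand price is 149 - 19 = 130 and the supply price is (157 + 19)/8 = 22.
Deadweight loss = ½ · (130 - 22) · (115 - 19) = ½ · 108 · 96 = 5184.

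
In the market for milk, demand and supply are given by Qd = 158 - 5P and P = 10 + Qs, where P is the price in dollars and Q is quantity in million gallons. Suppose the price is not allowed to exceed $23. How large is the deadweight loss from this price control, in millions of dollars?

15

Rearranging supply gives Qs = P - 10. Setting quantity demanded equal to quantity supplied, 158 - 5P = P - 10, gives P* = 28 and Q* = 18.
Because the ceiling (23) lies below the market-clearing price, it is binding.
At P = 23: Qd = 158 - 5·23 = 43 and Qs = 23 - 10 = 13.
Quantity traded falls to 13. At Q = 13 the demand price is (158 - 13)/5 = 29 and the supply price is 10 + 13 = 23.
Deadweight loss = ½ · (29 - 23) · (18 - 13) = ½ · 6 · 5 = 15.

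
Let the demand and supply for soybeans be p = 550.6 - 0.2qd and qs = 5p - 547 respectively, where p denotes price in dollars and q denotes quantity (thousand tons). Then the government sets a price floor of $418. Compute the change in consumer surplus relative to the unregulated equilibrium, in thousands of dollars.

Rearranging demand gives qd = 2753 - 5p. Setting quantity demanded equal to quantity supplied, 2753 - 5p = 5p - 547, gives p* = 330 and q* = 1103.
Because the floor (418) lies above the market-clearing price, it is binding.
At p = 418: qd = 2753 - 5·418 = 663 and qs = 5·418 - 547 = 1543.
Consumer surplus without the control is ½ · (550.6 - 330) · 1103 = 121660.9.
With the floor, consumers buy 663 units at 418, so CS = ½ · (550.6 - 418) · 663 = 43956.9.
Change in consumer surplus = 43956.9 - 121660.9 = -77704.

-77704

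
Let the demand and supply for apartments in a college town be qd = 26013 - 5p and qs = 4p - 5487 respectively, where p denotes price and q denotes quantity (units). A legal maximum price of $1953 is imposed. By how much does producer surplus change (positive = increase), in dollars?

-8383193

Setting quantity demanded equal to quantity supplied, 26013 - 5p = 4p - 5487, gives p* = 3500 and q* = 8513.
Because the ceiling (1953) lies below the market-clearing price, it is binding.
At p = 1953: qd = 26013 - 5·1953 = 16248 and qs = 4·1953 - 5487 = 2325.
Producer surplus without the control is ½ · (3500 - 1371.75) · 8513 = 9058896.125.
With the ceiling, producers sell 2325 units at 1953, so PS = ½ · (1953 - 1371.75) · 2325 = 675703.125.
Change in producer surplus = 675703.125 - 9058896.125 = -8383193.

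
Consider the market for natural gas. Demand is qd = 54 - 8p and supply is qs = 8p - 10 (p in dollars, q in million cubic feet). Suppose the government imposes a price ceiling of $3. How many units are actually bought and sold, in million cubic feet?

14

Without the control the market clears where 54 - 8p = 8p - 10, i.e. p* = 4 and q* = 22.
Since 3 < 4, the ceiling is binding.
At p = 3: qd = 54 - 8·3 = 30 and qs = 8·3 - 10 = 14.
The quantity actually transacted is the short side, supply: 14.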